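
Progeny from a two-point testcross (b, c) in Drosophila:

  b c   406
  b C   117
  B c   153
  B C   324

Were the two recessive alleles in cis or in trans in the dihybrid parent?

cis

The two most frequent classes are B C (324) and b c (406); these are the parental (non-recombinant) types.
So the F1 carried B C on one chromosome and b c on the other — the recessive alleles are on the same chromosome (cis / coupling).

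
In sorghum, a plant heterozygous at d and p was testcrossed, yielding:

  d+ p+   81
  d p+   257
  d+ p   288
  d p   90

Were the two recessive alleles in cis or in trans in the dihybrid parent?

trans

The two most frequent classes are d+ p (288) and d p+ (257); these are the parental (non-recombinant) types.
So the F1 carried d+ p on one chromosome and d p+ on the other — the recessive alleles are on opposite chromosomes (trans / repulsion).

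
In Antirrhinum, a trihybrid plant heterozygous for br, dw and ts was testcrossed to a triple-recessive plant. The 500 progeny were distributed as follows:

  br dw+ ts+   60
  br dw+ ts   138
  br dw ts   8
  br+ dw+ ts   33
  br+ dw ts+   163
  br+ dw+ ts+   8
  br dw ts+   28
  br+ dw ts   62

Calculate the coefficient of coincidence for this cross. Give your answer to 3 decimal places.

0.753

The two most frequent reciprocal classes, br+ dw ts+ and br dw+ ts, are the parental types, so the F1 was br+ dw ts+ / br dw+ ts.
The two rarest classes, br+ dw+ ts+ and br dw ts, are the double crossovers. Comparing them with the parentals, only the dw allele has switched, so dw is the middle locus and the order is br – dw – ts.
br–dw: (61 + 16)/500 = 0.1540; dw–ts: (122 + 16)/500 = 0.2760.
Expected DCO frequency = 0.1540 × 0.2760 ≈ 0.04250; observed = 16/500 ≈ 0.03200.
Coefficient of coincidence = 0.03200/0.04250 ≈ 0.753.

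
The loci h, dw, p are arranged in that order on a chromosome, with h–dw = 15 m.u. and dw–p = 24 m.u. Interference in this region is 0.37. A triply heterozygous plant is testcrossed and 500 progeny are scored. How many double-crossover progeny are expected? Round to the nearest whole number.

Map distances give recombination frequencies of 0.150 and 0.240 for the two intervals.
With interference 0.37 (so coincidence = 0.63), expected double-crossover frequency = 0.150 × 0.240 × 0.63 = 0.02268.
Expected number = 0.02268 × 500 = 11.34 ≈ 11.

11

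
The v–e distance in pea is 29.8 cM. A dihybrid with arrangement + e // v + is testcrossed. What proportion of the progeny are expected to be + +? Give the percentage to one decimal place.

14.9%

A map distance of 29.8 cM corresponds to a recombination frequency of 0.298.
The F1 is + e / v +, so + + is a recombinant gamete class with expected frequency r/2 = 0.298/2 = 0.1490.
That is 0.1490 = 14.9% of the progeny.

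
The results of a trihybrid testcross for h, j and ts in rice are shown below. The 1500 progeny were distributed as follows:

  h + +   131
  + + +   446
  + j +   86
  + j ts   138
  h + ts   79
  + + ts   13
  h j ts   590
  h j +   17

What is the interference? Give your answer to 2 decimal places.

0.23

The two most frequent reciprocal classes, h j ts and + + +, are the parental types, so the F1 was h j ts / + + +.
The two rarest classes, h j + and + + ts, are the double crossovers. Comparing them with the parentals, only the ts allele has switched, so ts is the middle locus and the order is h – ts – j.
h–ts: (269 + 30)/1500 = 0.1993; ts–j: (165 + 30)/1500 = 0.1300.
Expected DCO frequency = 0.1993 × 0.1300 ≈ 0.02591; observed = 30/1500 ≈ 0.02000.
Coefficient of coincidence = 0.02000/0.02591 ≈ 0.77; interference = 1 − 0.77 = 0.23.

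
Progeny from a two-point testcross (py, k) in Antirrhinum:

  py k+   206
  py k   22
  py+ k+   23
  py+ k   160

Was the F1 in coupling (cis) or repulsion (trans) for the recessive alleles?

trans

The two most frequent classes are py+ k (160) and py k+ (206); these are the parental (non-recombinant) types.
So the F1 carried py+ k on one chromosome and py k+ on the other — the recessive alleles are on opposite chromosomes (trans / repulsion).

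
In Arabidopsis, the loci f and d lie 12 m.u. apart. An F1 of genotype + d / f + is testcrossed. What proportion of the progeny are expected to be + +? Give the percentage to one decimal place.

6.0%

A map distance of 12 m.u. corresponds to a recombination frequency of 0.120.
The F1 is + d / f +, so + + is a recombinant gamete class with expected frequency r/2 = 0.120/2 = 0.0600.
That is 0.0600 = 6.0% of the progeny.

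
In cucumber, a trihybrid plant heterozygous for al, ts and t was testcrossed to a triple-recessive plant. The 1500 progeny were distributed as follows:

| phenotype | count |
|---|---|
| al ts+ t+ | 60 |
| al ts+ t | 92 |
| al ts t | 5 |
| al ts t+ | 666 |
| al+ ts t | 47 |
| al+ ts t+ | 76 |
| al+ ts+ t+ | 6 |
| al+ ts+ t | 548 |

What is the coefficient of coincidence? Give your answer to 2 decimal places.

The two most frequent reciprocal classes, al+ ts+ t and al ts t+, are the parental types, so the F1 was al+ ts+ t / al ts t+.
The two rarest classes, al+ ts+ t+ and al ts t, are the double crossovers. Comparing them with the parentals, only the t allele has switched, so t is the middle locus and the order is al – t – ts.
al–t: (168 + 11)/1500 = 0.1193; t–ts: (107 + 11)/1500 = 0.0787.
Expected DCO frequency = 0.1193 × 0.0787 ≈ 0.00939; observed = 11/1500 ≈ 0.00733.
Coefficient of coincidence = 0.00733/0.00939 ≈ 0.78.

0.78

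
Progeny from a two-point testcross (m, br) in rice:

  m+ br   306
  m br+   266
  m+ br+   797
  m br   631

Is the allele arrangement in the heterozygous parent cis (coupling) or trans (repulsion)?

cis

The two most frequent classes are m+ br+ (797) and m br (631); these are the parental (non-recombinant) types.
So the F1 carried m+ br+ on one chromosome and m br on the other — the recessive alleles are on the same chromosome (cis / coupling).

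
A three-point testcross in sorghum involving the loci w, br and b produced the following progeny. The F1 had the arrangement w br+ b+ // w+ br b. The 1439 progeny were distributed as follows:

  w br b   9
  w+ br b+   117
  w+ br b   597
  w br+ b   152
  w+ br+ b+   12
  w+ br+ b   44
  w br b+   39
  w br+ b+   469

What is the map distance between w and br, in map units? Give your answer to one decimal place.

7.2 map units

The two rarest classes, w+ br+ b+ and w br b, are the double crossovers. Comparing them with the parentals, only the w allele has switched, so w is the middle locus and the order is b – w – br.
Crossovers in the w–br interval produce the single-crossover classes w br b+ and w+ br+ b (39 + 44 = 83) plus the double crossovers (21).
RF(w–br) = (83 + 21) / 1439 = 104/1439 = 0.0723 → 7.2 map units.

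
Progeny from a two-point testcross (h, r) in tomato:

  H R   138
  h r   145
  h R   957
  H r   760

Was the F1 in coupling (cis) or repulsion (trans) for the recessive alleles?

The two most frequent classes are H r (760) and h R (957); these are the parental (non-recombinant) types.
So the F1 carried H r on one chromosome and h R on the other — the recessive alleles are on opposite chromosomes (trans / repulsion).

trans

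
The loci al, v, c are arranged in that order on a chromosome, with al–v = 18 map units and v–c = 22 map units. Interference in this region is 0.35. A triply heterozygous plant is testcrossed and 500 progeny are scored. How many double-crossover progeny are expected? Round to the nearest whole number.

Map distances give recombination frequencies of 0.180 and 0.220 for the two intervals.
With interference 0.35 (so coincidence = 0.65), expected double-crossover frequency = 0.180 × 0.220 × 0.65 = 0.02574.
Expected number = 0.02574 × 500 = 12.87 ≈ 13.

13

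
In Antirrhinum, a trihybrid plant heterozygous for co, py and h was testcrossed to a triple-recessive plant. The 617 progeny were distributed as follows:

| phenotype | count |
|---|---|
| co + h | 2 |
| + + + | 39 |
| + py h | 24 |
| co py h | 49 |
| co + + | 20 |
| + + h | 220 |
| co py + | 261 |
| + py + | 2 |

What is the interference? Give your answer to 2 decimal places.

The two most frequent reciprocal classes, + + h and co py +, are the parental types, so the F1 was + + h / co py +.
The two rarest classes, co + h and + py +, are the double crossovers. Comparing them with the parentals, only the co allele has switched, so co is the middle locus and the order is py – co – h.
py–co: (44 + 4)/617 = 0.0778; co–h: (88 + 4)/617 = 0.1491.
Expected DCO frequency = 0.0778 × 0.1491 ≈ 0.01160; observed = 4/617 ≈ 0.00648.
Coefficient of coincidence = 0.00648/0.01160 ≈ 0.56; interference = 1 − 0.56 = 0.44.

0.44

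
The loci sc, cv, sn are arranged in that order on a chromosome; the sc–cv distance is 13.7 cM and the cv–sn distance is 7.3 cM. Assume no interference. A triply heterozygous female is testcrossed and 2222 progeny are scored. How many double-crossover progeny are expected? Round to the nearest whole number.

22

Map distances give recombination frequencies of 0.137 and 0.073 for the two intervals.
With no interference, expected double-crossover frequency = 0.137 × 0.073 = 0.01000.
Expected number = 0.01000 × 2222 = 22.22 ≈ 22.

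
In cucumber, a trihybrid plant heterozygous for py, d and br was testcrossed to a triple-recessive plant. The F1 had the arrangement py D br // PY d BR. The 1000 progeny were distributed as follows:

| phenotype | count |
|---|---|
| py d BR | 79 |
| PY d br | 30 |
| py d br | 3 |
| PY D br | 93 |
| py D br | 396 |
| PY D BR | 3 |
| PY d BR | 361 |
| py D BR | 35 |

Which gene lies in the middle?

The two rarest classes, py d br and PY D BR, are the double crossovers. Comparing them with the parentals, only the d allele has switched, so d is the middle locus and the order is py – d – br.

d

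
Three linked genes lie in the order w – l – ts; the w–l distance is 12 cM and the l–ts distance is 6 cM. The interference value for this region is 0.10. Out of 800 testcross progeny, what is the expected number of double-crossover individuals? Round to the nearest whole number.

Map distances give recombination frequencies of 0.120 and 0.060 for the two intervals.
With interference 0.10 (so coincidence = 0.90), expected double-crossover frequency = 0.120 × 0.060 × 0.90 = 0.00648.
Expected number = 0.00648 × 800 = 5.18 ≈ 5.

5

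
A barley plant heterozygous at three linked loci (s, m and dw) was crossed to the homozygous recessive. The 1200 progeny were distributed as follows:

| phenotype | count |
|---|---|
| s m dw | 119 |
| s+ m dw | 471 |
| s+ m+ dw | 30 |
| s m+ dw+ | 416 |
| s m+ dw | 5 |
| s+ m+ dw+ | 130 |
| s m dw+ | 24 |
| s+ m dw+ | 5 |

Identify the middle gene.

The two most frequent reciprocal classes, s m+ dw+ and s+ m dw, are the parental types, so the F1 was s m+ dw+ / s+ m dw.
The two rarest classes, s m+ dw and s+ m dw+, are the double crossovers. Comparing them with the parentals, only the dw allele has switched, so dw is the middle locus and the order is s – dw – m.

dw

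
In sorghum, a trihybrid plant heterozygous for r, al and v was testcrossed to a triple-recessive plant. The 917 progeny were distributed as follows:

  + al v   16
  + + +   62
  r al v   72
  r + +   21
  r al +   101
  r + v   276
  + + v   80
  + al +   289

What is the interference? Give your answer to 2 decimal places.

The two most frequent reciprocal classes, r + v and + al +, are the parental types, so the F1 was r + v / + al +.
The two rarest classes, r + + and + al v, are the double crossovers. Comparing them with the parentals, only the v allele has switched, so v is the middle locus and the order is r – v – al.
r–v: (181 + 37)/917 = 0.2377; v–al: (134 + 37)/917 = 0.1865.
Expected DCO frequency = 0.2377 × 0.1865 ≈ 0.04433; observed = 37/917 ≈ 0.04035.
Coefficient of coincidence = 0.04035/0.04433 ≈ 0.91; interference = 1 − 0.91 = 0.09.

0.09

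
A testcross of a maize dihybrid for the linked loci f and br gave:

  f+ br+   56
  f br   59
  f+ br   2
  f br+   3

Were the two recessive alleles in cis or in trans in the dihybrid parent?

The two most frequent classes are f+ br+ (56) and f br (59); these are the parental (non-recombinant) types.
So the F1 carried f+ br+ on one chromosome and f br on the other — the recessive alleles are on the same chromosome (cis / coupling).

cis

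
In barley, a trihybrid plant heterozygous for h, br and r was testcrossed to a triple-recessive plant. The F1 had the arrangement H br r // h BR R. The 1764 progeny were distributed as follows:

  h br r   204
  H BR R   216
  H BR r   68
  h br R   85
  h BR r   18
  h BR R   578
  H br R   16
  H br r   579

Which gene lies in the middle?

r

The two rarest classes, H br R and h BR r, are the double crossovers. Comparing them with the parentals, only the r allele has switched, so r is the middle locus and the order is br – r – h.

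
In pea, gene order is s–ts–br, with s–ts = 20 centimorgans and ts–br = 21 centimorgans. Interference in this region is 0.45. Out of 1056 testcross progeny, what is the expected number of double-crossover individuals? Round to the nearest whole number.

24

Map distances give recombination frequencies of 0.200 and 0.210 for the two intervals.
With interference 0.45 (so coincidence = 0.55), expected double-crossover frequency = 0.200 × 0.210 × 0.55 = 0.02310.
Expected number = 0.02310 × 1056 = 24.39 ≈ 24.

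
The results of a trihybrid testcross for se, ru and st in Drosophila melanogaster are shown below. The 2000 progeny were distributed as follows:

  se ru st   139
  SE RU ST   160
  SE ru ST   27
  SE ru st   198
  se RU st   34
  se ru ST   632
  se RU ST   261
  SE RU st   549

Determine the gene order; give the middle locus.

se

The two most frequent reciprocal classes, se ru ST and SE RU st, are the parental types, so the F1 was se ru ST / SE RU st.
The two rarest classes, SE ru ST and se RU st, are the double crossovers. Comparing them with the parentals, only the se allele has switched, so se is the middle locus and the order is st – se – ru.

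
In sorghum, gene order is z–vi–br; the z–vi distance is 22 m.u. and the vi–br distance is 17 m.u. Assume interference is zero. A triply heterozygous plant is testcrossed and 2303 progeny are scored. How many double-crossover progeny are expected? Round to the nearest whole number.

Map distances give recombination frequencies of 0.220 and 0.170 for the two intervals.
With no interference, expected double-crossover frequency = 0.220 × 0.170 = 0.03740.
Expected number = 0.03740 × 2303 = 86.13 ≈ 86.

86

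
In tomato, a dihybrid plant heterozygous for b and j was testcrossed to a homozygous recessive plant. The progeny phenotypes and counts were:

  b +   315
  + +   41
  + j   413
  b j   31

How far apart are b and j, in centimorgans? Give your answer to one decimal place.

The two most frequent classes, + j (413) and b + (315), are the parental types, so the F1 was + j / b +.
The recombinant classes are + + and b j: 41 + 31 = 72.
Recombination frequency = 72/800 = 0.0900 ≈ 9.0%, i.e. 9.0 centimorgans.

9.0 centimorgans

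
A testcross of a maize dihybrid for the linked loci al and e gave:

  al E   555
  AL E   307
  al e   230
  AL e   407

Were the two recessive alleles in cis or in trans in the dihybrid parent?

trans

The two most frequent classes are AL e (407) and al E (555); these are the parental (non-recombinant) types.
So the F1 carried AL e on one chromosome and al E on the other — the recessive alleles are on opposite chromosomes (trans / repulsion).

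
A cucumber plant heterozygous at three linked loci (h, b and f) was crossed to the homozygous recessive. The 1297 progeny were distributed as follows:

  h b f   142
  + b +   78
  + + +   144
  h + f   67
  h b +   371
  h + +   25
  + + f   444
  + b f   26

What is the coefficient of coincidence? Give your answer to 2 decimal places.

The two most frequent reciprocal classes, + + f and h b +, are the parental types, so the F1 was + + f / h b +.
The two rarest classes, + b f and h + +, are the double crossovers. Comparing them with the parentals, only the b allele has switched, so b is the middle locus and the order is h – b – f.
h–b: (145 + 51)/1297 = 0.1511; b–f: (286 + 51)/1297 = 0.2598.
Expected DCO frequency = 0.1511 × 0.2598 ≈ 0.03926; observed = 51/1297 ≈ 0.03932.
Coefficient of coincidence = 0.03932/0.03926 ≈ 1.00.

1.00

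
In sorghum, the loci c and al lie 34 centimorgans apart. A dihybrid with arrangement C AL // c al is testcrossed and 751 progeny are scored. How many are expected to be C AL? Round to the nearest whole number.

A map distance of 34 centimorgans corresponds to a recombination frequency of 0.340.
The F1 is C AL / c al, so C AL is a parental gamete class with expected frequency (1 − r)/2 = 0.660/2 = 0.3300.
Expected number = 0.3300 × 751 = 247.83 ≈ 248.

248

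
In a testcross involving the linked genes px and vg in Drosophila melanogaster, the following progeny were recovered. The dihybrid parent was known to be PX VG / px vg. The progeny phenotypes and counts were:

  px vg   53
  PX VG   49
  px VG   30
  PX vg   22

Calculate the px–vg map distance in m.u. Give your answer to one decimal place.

The recombinant classes are PX vg and px VG: 22 + 30 = 52.
Recombination frequency = 52/154 = 0.3377 ≈ 33.8%, i.e. 33.8 m.u.

33.8 m.u.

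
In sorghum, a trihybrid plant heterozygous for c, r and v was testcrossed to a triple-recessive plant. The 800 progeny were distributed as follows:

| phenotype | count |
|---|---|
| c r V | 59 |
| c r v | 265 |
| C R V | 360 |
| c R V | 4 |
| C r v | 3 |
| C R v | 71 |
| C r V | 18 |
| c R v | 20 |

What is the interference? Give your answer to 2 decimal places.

The two most frequent reciprocal classes, C R V and c r v, are the parental types, so the F1 was C R V / c r v.
The two rarest classes, c R V and C r v, are the double crossovers. Comparing them with the parentals, only the c allele has switched, so c is the middle locus and the order is v – c – r.
v–c: (130 + 7)/800 = 0.1713; c–r: (38 + 7)/800 = 0.0563.
Expected DCO frequency = 0.1713 × 0.0563 ≈ 0.00964; observed = 7/800 ≈ 0.00875.
Coefficient of coincidence = 0.00875/0.00964 ≈ 0.91; interference = 1 − 0.91 = 0.09.

0.09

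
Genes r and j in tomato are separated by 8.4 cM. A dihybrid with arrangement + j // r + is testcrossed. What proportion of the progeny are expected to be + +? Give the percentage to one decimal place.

A map distance of 8.4 cM corresponds to a recombination frequency of 0.084.
The F1 is + j / r +, so + + is a recombinant gamete class with expected frequency r/2 = 0.084/2 = 0.0420.
That is 0.0420 = 4.2% of the progeny.

4.2%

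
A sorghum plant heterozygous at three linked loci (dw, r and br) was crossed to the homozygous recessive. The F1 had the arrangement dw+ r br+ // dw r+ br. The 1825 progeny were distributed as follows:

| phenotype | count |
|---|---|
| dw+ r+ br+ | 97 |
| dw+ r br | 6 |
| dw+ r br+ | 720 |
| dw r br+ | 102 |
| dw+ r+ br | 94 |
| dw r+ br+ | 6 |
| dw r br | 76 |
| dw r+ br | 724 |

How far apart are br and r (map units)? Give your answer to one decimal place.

10.1 map units

The two rarest classes, dw+ r br and dw r+ br+, are the double crossovers. Comparing them with the parentals, only the br allele has switched, so br is the middle locus and the order is dw – br – r.
Crossovers in the br–r interval produce the single-crossover classes dw+ r+ br+ and dw r br (97 + 76 = 173) plus the double crossovers (12).
RF(br–r) = (173 + 12) / 1825 = 185/1825 = 0.1014 → 10.1 map units.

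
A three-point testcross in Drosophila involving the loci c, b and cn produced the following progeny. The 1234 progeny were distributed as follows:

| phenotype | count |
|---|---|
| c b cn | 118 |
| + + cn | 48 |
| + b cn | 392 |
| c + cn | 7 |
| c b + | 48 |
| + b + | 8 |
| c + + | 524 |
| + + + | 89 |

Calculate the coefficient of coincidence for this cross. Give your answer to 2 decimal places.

0.75

The two most frequent reciprocal classes, c + + and + b cn, are the parental types, so the F1 was c + + / + b cn.
The two rarest classes, c + cn and + b +, are the double crossovers. Comparing them with the parentals, only the cn allele has switched, so cn is the middle locus and the order is b – cn – c.
b–cn: (96 + 15)/1234 = 0.0900; cn–c: (207 + 15)/1234 = 0.1799.
Expected DCO frequency = 0.0900 × 0.1799 ≈ 0.01619; observed = 15/1234 ≈ 0.01216.
Coefficient of coincidence = 0.01216/0.01619 ≈ 0.75.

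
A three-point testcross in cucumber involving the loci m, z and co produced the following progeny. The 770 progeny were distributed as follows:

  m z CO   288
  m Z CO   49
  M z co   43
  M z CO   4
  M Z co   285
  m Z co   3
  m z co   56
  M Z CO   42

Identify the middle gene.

The two most frequent reciprocal classes, m z CO and M Z co, are the parental types, so the F1 was m z CO / M Z co.
The two rarest classes, M z CO and m Z co, are the double crossovers. Comparing them with the parentals, only the m allele has switched, so m is the middle locus and the order is co – m – z.

m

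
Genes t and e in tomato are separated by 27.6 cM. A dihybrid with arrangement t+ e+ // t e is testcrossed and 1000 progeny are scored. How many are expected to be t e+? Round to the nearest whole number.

A map distance of 27.6 cM corresponds to a recombination frequency of 0.276.
The F1 is t+ e+ / t e, so t e+ is a recombinant gamete class with expected frequency r/2 = 0.276/2 = 0.1380.
Expected number = 0.1380 × 1000 = 138.00 ≈ 138.

138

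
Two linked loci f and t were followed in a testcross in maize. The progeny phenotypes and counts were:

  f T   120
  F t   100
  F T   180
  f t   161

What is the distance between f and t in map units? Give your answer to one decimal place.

The two most frequent classes, F T (180) and f t (161), are the parental types, so the F1 was F T / f t.
The recombinant classes are F t and f T: 100 + 120 = 220.
Recombination frequency = 220/561 = 0.3922 ≈ 39.2%, i.e. 39.2 map units.

39.2 map units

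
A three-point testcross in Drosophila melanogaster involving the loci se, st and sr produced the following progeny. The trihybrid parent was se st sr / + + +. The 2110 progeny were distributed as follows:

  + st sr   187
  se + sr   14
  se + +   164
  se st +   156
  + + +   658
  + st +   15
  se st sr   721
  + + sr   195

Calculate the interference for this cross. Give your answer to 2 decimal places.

0.58

The two rarest classes, se + sr and + st +, are the double crossovers. Comparing them with the parentals, only the st allele has switched, so st is the middle locus and the order is sr – st – se.
sr–st: (351 + 29)/2110 = 0.1801; st–se: (351 + 29)/2110 = 0.1801.
Expected DCO frequency = 0.1801 × 0.1801 ≈ 0.03244; observed = 29/2110 ≈ 0.01374.
Coefficient of coincidence = 0.01374/0.03244 ≈ 0.42; interference = 1 − 0.42 = 0.58.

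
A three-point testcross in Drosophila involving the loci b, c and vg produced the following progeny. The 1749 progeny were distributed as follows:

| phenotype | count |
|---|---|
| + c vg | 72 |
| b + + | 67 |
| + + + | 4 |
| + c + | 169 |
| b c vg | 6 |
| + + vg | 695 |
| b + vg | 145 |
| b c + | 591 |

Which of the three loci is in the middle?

The two most frequent reciprocal classes, + + vg and b c +, are the parental types, so the F1 was + + vg / b c +.
The two rarest classes, + + + and b c vg, are the double crossovers. Comparing them with the parentals, only the vg allele has switched, so vg is the middle locus and the order is b – vg – c.

vg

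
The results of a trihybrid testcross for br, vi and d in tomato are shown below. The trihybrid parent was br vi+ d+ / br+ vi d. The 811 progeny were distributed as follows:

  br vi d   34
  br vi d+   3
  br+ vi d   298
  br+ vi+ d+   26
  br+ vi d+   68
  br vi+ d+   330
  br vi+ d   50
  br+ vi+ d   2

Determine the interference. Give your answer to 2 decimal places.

The two rarest classes, br vi d+ and br+ vi+ d, are the double crossovers. Comparing them with the parentals, only the vi allele has switched, so vi is the middle locus and the order is d – vi – br.
d–vi: (118 + 5)/811 = 0.1517; vi–br: (60 + 5)/811 = 0.0801.
Expected DCO frequency = 0.1517 × 0.0801 ≈ 0.01215; observed = 5/811 ≈ 0.00617.
Coefficient of coincidence = 0.00617/0.01215 ≈ 0.51; interference = 1 − 0.51 = 0.49.

0.49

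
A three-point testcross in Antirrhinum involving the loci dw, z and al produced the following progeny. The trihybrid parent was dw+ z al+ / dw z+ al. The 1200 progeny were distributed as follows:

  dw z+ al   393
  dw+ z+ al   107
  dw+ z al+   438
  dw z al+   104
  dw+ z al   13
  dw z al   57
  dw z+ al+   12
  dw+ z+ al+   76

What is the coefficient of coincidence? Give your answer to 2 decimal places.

The two rarest classes, dw+ z al and dw z+ al+, are the double crossovers. Comparing them with the parentals, only the al allele has switched, so al is the middle locus and the order is z – al – dw.
z–al: (133 + 25)/1200 = 0.1317; al–dw: (211 + 25)/1200 = 0.1967.
Expected DCO frequency = 0.1317 × 0.1967 ≈ 0.02591; observed = 25/1200 ≈ 0.02083.
Coefficient of coincidence = 0.02083/0.02591 ≈ 0.80.

0.80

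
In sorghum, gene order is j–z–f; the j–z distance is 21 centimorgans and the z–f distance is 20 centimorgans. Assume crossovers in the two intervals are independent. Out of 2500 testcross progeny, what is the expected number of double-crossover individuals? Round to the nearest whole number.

105

Map distances give recombination frequencies of 0.210 and 0.200 for the two intervals.
With no interference, expected double-crossover frequency = 0.210 × 0.200 = 0.04200.
Expected number = 0.04200 × 2500 = 105.00 ≈ 105.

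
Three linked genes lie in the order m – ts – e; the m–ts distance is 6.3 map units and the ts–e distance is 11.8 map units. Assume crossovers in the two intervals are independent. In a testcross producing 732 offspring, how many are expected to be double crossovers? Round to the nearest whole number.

Map distances give recombination frequencies of 0.063 and 0.118 for the two intervals.
With no interference, expected double-crossover frequency = 0.063 × 0.118 = 0.00743.
Expected number = 0.00743 × 732 = 5.44 ≈ 5.

5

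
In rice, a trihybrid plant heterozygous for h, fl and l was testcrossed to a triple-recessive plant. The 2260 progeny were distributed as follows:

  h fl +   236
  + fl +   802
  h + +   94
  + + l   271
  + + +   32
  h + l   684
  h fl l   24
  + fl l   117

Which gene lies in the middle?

fl

The two most frequent reciprocal classes, h + l and + fl +, are the parental types, so the F1 was h + l / + fl +.
The two rarest classes, h fl l and + + +, are the double crossovers. Comparing them with the parentals, only the fl allele has switched, so fl is the middle locus and the order is l – fl – h.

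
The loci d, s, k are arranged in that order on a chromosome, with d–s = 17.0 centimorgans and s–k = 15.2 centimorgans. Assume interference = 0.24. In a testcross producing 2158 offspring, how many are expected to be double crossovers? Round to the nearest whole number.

Map distances give recombination frequencies of 0.170 and 0.152 for the two intervals.
With interference 0.24 (so coincidence = 0.76), expected double-crossover frequency = 0.170 × 0.152 × 0.76 = 0.01964.
Expected number = 0.01964 × 2158 = 42.38 ≈ 42.

42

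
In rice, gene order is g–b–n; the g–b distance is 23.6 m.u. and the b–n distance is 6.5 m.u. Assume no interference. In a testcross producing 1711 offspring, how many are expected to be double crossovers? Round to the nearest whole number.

26

Map distances give recombination frequencies of 0.236 and 0.065 for the two intervals.
With no interference, expected double-crossover frequency = 0.236 × 0.065 = 0.01534.
Expected number = 0.01534 × 1711 = 26.25 ≈ 26.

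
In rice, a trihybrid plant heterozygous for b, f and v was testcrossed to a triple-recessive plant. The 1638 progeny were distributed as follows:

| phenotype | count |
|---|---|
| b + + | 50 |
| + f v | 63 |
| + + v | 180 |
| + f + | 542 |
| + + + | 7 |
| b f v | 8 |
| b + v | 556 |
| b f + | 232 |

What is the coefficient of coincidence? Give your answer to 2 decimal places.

0.45

The two most frequent reciprocal classes, b + v and + f +, are the parental types, so the F1 was b + v / + f +.
The two rarest classes, b f v and + + +, are the double crossovers. Comparing them with the parentals, only the f allele has switched, so f is the middle locus and the order is b – f – v.
b–f: (412 + 15)/1638 = 0.2607; f–v: (113 + 15)/1638 = 0.0781.
Expected DCO frequency = 0.2607 × 0.0781 ≈ 0.02036; observed = 15/1638 ≈ 0.00916.
Coefficient of coincidence = 0.00916/0.02036 ≈ 0.45.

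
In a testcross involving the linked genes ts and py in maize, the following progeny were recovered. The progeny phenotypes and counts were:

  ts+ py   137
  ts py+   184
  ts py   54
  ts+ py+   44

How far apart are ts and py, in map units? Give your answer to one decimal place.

The two most frequent classes, ts+ py (137) and ts py+ (184), are the parental types, so the F1 was ts+ py / ts py+.
The recombinant classes are ts+ py+ and ts py: 44 + 54 = 98.
Recombination frequency = 98/419 = 0.2339 ≈ 23.4%, i.e. 23.4 map units.

23.4 map units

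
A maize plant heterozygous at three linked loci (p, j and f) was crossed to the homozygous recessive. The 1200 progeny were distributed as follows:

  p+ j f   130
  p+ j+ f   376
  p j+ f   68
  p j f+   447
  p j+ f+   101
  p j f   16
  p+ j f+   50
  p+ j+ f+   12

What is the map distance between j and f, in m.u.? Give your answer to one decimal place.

The two most frequent reciprocal classes, p j f+ and p+ j+ f, are the parental types, so the F1 was p j f+ / p+ j+ f.
The two rarest classes, p j f and p+ j+ f+, are the double crossovers. Comparing them with the parentals, only the f allele has switched, so f is the middle locus and the order is p – f – j.
Crossovers in the f–j interval produce the single-crossover classes p j+ f+ and p+ j f (101 + 130 = 231) plus the double crossovers (28).
RF(f–j) = (231 + 28) / 1200 = 259/1200 = 0.2158 → 21.6 m.u.

21.6 m.u.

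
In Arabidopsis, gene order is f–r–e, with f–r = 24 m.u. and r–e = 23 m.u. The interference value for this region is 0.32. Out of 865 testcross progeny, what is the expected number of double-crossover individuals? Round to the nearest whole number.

Map distances give recombination frequencies of 0.240 and 0.230 for the two intervals.
With interference 0.32 (so coincidence = 0.68), expected double-crossover frequency = 0.240 × 0.230 × 0.68 = 0.03754.
Expected number = 0.03754 × 865 = 32.47 ≈ 32.

32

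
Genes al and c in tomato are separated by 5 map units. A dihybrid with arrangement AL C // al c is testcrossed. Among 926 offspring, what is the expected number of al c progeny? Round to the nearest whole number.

A map distance of 5 map units corresponds to a recombination frequency of 0.050.
The F1 is AL C / al c, so al c is a parental gamete class with expected frequency (1 − r)/2 = 0.950/2 = 0.4750.
Expected number = 0.4750 × 926 = 439.85 ≈ 440.

440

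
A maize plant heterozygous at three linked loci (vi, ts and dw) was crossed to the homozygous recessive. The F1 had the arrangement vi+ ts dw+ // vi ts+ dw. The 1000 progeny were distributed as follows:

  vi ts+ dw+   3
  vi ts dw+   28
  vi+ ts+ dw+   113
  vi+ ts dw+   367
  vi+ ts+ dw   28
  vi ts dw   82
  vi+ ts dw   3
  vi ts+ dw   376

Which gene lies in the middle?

dw

The two rarest classes, vi+ ts dw and vi ts+ dw+, are the double crossovers. Comparing them with the parentals, only the dw allele has switched, so dw is the middle locus and the order is vi – dw – ts.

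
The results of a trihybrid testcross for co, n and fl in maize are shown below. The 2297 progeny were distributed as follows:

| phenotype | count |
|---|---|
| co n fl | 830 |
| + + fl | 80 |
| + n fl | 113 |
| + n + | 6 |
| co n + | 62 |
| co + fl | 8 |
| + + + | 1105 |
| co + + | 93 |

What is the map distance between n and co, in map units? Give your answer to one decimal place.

9.6 map units

The two most frequent reciprocal classes, + + + and co n fl, are the parental types, so the F1 was + + + / co n fl.
The two rarest classes, + n + and co + fl, are the double crossovers. Comparing them with the parentals, only the n allele has switched, so n is the middle locus and the order is co – n – fl.
Crossovers in the co–n interval produce the single-crossover classes co + + and + n fl (93 + 113 = 206) plus the double crossovers (14).
RF(co–n) = (206 + 14) / 2297 = 220/2297 = 0.0958 → 9.6 map units.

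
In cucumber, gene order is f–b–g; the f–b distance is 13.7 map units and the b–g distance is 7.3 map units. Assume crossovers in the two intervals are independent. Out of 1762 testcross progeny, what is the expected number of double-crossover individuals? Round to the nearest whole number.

Map distances give recombination frequencies of 0.137 and 0.073 for the two intervals.
With no interference, expected double-crossover frequency = 0.137 × 0.073 = 0.01000.
Expected number = 0.01000 × 1762 = 17.62 ≈ 18.

18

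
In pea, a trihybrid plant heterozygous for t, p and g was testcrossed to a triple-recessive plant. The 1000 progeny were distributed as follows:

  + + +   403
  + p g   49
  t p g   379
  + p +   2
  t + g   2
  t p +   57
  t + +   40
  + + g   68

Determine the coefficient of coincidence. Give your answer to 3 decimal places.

The two most frequent reciprocal classes, + + + and t p g, are the parental types, so the F1 was + + + / t p g.
The two rarest classes, + p + and t + g, are the double crossovers. Comparing them with the parentals, only the p allele has switched, so p is the middle locus and the order is g – p – t.
g–p: (125 + 4)/1000 = 0.1290; p–t: (89 + 4)/1000 = 0.0930.
Expected DCO frequency = 0.1290 × 0.0930 ≈ 0.01200; observed = 4/1000 ≈ 0.00400.
Coefficient of coincidence = 0.00400/0.01200 ≈ 0.333.

0.333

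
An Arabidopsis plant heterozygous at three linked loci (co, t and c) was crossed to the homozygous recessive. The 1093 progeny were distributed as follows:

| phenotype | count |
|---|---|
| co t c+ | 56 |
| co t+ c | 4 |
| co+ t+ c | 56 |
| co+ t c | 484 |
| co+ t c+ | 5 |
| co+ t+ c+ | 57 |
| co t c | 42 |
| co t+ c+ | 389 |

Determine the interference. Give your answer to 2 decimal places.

0.25

The two most frequent reciprocal classes, co t+ c+ and co+ t c, are the parental types, so the F1 was co t+ c+ / co+ t c.
The two rarest classes, co t+ c and co+ t c+, are the double crossovers. Comparing them with the parentals, only the c allele has switched, so c is the middle locus and the order is co – c – t.
co–c: (99 + 9)/1093 = 0.0988; c–t: (112 + 9)/1093 = 0.1107.
Expected DCO frequency = 0.0988 × 0.1107 ≈ 0.01094; observed = 9/1093 ≈ 0.00823.
Coefficient of coincidence = 0.00823/0.01094 ≈ 0.75; interference = 1 − 0.75 = 0.25.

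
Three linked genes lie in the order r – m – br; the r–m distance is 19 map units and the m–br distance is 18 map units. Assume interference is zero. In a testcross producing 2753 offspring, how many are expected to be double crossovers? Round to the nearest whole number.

Map distances give recombination frequencies of 0.190 and 0.180 for the two intervals.
With no interference, expected double-crossover frequency = 0.190 × 0.180 = 0.03420.
Expected number = 0.03420 × 2753 = 94.15 ≈ 94.

94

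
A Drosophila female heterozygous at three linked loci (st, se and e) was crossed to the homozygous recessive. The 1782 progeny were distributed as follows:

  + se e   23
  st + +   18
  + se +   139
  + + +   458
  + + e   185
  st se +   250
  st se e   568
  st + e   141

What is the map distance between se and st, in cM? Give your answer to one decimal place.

The two most frequent reciprocal classes, + + + and st se e, are the parental types, so the F1 was + + + / st se e.
The two rarest classes, st + + and + se e, are the double crossovers. Comparing them with the parentals, only the st allele has switched, so st is the middle locus and the order is e – st – se.
Crossovers in the st–se interval produce the single-crossover classes + se + and st + e (139 + 141 = 280) plus the double crossovers (41).
RF(st–se) = (280 + 41) / 1782 = 321/1782 = 0.1801 → 18.0 cM.

18.0 cM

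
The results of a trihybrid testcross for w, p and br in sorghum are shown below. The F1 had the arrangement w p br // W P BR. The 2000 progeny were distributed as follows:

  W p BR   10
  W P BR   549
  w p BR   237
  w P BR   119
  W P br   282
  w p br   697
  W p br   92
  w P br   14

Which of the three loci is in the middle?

p

The two rarest classes, w P br and W p BR, are the double crossovers. Comparing them with the parentals, only the p allele has switched, so p is the middle locus and the order is w – p – br.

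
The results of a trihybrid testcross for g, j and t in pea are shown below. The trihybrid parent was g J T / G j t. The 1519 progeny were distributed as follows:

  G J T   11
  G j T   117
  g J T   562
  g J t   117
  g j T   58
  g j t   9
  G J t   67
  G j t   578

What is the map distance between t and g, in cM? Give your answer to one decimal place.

16.7 cM

The two rarest classes, G J T and g j t, are the double crossovers. Comparing them with the parentals, only the g allele has switched, so g is the middle locus and the order is j – g – t.
Crossovers in the g–t interval produce the single-crossover classes g J t and G j T (117 + 117 = 234) plus the double crossovers (20).
RF(g–t) = (234 + 20) / 1519 = 254/1519 = 0.1672 → 16.7 cM.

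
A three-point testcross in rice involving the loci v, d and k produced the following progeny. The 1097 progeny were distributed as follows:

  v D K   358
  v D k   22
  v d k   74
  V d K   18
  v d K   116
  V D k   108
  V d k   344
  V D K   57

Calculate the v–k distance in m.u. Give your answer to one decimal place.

The two most frequent reciprocal classes, v D K and V d k, are the parental types, so the F1 was v D K / V d k.
The two rarest classes, v D k and V d K, are the double crossovers. Comparing them with the parentals, only the k allele has switched, so k is the middle locus and the order is v – k – d.
Crossovers in the v–k interval produce the single-crossover classes V D K and v d k (57 + 74 = 131) plus the double crossovers (40).
RF(v–k) = (131 + 40) / 1097 = 171/1097 = 0.1559 → 15.6 m.u.

15.6 m.u.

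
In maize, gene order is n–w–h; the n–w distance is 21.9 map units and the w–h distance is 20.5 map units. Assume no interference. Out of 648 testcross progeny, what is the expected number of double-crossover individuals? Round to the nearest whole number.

29

Map distances give recombination frequencies of 0.219 and 0.205 for the two intervals.
With no interference, expected double-crossover frequency = 0.219 × 0.205 = 0.04489.
Expected number = 0.04489 × 648 = 29.09 ≈ 29.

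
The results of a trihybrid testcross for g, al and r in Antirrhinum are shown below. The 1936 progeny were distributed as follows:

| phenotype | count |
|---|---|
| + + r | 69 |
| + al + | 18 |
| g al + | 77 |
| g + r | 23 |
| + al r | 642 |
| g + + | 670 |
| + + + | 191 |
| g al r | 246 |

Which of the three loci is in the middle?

r

The two most frequent reciprocal classes, g + + and + al r, are the parental types, so the F1 was g + + / + al r.
The two rarest classes, g + r and + al +, are the double crossovers. Comparing them with the parentals, only the r allele has switched, so r is the middle locus and the order is g – r – al.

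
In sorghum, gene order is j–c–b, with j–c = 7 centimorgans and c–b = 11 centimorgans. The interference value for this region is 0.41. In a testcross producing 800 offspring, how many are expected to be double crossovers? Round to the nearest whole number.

Map distances give recombination frequencies of 0.070 and 0.110 for the two intervals.
With interference 0.41 (so coincidence = 0.59), expected double-crossover frequency = 0.070 × 0.110 × 0.59 = 0.00454.
Expected number = 0.00454 × 800 = 3.63 ≈ 4.

4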